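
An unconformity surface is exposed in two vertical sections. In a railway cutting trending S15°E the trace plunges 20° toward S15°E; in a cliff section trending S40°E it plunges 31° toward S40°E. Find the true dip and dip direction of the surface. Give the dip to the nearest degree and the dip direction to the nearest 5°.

true dip 36°, dip direction 105°

Represent each trace as a vector plunging at its apparent dip toward its trend (east-north-up frame): v₁ = (0.243, -0.908, -0.342), v₂ = (0.551, -0.657, -0.515).
Cross product v₁ × v₂ gives the pole to the plane: n ∝ (0.243, -0.063, 0.340).
True dip = arccos(n_z / |n|) = arccos(0.8049) = 36.4°.
Dip direction = azimuth of (n_x, n_y) = atan2(0.243, -0.063) = 105°.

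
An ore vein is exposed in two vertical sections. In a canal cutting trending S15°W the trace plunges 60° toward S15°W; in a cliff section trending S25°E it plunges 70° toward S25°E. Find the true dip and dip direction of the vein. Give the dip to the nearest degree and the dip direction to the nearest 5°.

Represent each trace as a vector plunging at its apparent dip toward its trend (east-north-up frame): v₁ = (-0.129, -0.483, -0.866), v₂ = (0.145, -0.310, -0.940).
n = v₁ × v₂ = (0.185, -0.247, 0.110) (taken with n_z > 0).
tan δ = √(n_x²+n_y²)/n_z = 0.309/0.110, so δ = 70.4°.
The horizontal component of n points toward azimuth atan2(n_x, n_y) = 143°, the dip direction.

true dip 70°, dip direction 145°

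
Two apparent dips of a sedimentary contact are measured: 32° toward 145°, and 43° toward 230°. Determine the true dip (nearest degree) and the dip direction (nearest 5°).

The two traces are lines in the plane: v₁ = (sin 145°·cos 32°, cos 145°·cos 32°, −sin 32°), v₂ = (sin 230°·cos 43°, cos 230°·cos 43°, −sin 43°).
Cross product v₁ × v₂ gives the pole to the plane: n ∝ (-0.225, -0.629, 0.618).
Dip δ = arctan(|n_h|/n_z) = arctan(0.668/0.618) = 47.2°.
Dip direction = atan2(-0.225, -0.629) = 200° (azimuth of n's horizontal projection).

true dip 47°, dip direction 200°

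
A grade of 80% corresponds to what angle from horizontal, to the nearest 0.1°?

38.7°

tan θ = 80/100 = 0.8000
θ = arctan(0.8000) = 38.66°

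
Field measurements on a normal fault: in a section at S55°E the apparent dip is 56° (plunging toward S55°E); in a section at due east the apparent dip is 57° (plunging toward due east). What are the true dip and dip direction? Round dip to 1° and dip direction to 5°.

true dip 58°, dip direction 105°

The two traces are lines in the plane: v₁ = (sin 125°·cos 56°, cos 125°·cos 56°, −sin 56°), v₂ = (sin 90°·cos 57°, cos 90°·cos 57°, −sin 57°).
Cross product v₁ × v₂ gives the pole to the plane: n ∝ (0.269, -0.067, 0.175).
True dip = arccos(n_z / |n|) = arccos(0.5330) = 57.8°.
Dip direction = azimuth of (n_x, n_y) = atan2(0.269, -0.067) = 104°.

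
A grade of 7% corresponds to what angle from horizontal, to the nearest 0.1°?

4.0°

tan θ = 7/100 = 0.0700
θ = arctan(0.0700) = 4.00°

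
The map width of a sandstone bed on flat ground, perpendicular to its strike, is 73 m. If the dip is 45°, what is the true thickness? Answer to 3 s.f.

True thickness t = w · sin(dip) = 73 × sin 45°
t = 73 × 0.7071 = 51.619 m

51.6 m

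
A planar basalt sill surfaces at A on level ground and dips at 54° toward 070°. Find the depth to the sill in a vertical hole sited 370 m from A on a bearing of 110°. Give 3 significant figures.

390 m

The hole lies 40° from the dip direction, so the down-dip offset is 370 × cos 40° = 283.44 m.
Depth = down-dip offset × tan(dip) = 283.44 × tan 54° = 283.44 × 1.3764
Depth = 390.12 m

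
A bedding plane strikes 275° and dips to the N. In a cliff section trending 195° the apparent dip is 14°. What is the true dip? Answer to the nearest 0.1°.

14.2°

β = acute angle between strike 275° and section 195° = 80°.
tan δ = tan α / sin β = tan 14° / sin 80° = 0.2493 / 0.9848 = 0.2532
true dip = arctan 0.2532 = 14.21°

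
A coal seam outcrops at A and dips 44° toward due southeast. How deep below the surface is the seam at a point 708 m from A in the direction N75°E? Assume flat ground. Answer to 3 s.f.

342 m

The hole lies 60° from the dip direction, so the down-dip offset is 708 × cos 60° = 354.00 m.
Depth = down-dip offset × tan(dip) = 354.00 × tan 44° = 354.00 × 0.9657
Depth = 341.85 m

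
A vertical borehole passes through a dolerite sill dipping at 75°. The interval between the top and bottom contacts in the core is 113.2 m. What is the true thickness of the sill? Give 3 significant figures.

True thickness t = h · cos(dip) = 113.2 × cos 75°
t = 113.2 × 0.2588 = 29.298 m

29.3 m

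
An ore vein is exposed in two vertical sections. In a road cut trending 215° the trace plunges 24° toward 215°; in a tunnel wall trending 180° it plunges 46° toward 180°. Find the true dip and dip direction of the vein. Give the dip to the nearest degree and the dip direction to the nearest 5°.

The two traces are lines in the plane: v₁ = (sin 215°·cos 24°, cos 215°·cos 24°, −sin 24°), v₂ = (sin 180°·cos 46°, cos 180°·cos 46°, −sin 46°).
The plane normal is n = v₁ × v₂ ∝ (0.256, -0.377, 0.364).
tan δ = √(n_x²+n_y²)/n_z = 0.456/0.364, so δ = 51.4°.
Dip direction = azimuth of (n_x, n_y) = atan2(0.256, -0.377) = 146°.

true dip 51°, dip direction 145°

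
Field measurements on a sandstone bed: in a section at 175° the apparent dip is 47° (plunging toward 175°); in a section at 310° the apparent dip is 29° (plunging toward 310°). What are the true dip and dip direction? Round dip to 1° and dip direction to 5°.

true dip 65°, dip direction 235°

The two traces are lines in the plane: v₁ = (sin 175°·cos 47°, cos 175°·cos 47°, −sin 47°), v₂ = (sin 310°·cos 29°, cos 310°·cos 29°, −sin 29°).
The plane normal is n = v₁ × v₂ ∝ (-0.741, -0.519, 0.422).
Dip δ = arctan(|n_h|/n_z) = arctan(0.904/0.422) = 65.0°.
Dip direction = atan2(-0.741, -0.519) = 235° (azimuth of n's horizontal projection).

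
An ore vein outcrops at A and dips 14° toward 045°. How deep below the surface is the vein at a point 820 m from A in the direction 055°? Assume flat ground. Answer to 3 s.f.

The hole lies 10° from the dip direction, so the down-dip offset is 820 × cos 10° = 807.54 m.
Depth = down-dip offset × tan(dip) = 807.54 × tan 14° = 807.54 × 0.2493
Depth = 201.34 m

201 m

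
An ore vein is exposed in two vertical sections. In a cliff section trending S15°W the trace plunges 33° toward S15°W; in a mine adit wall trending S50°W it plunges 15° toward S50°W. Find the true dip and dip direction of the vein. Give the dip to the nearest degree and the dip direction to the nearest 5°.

Represent each trace as a vector plunging at its apparent dip toward its trend (east-north-up frame): v₁ = (-0.217, -0.810, -0.545), v₂ = (-0.740, -0.621, -0.259).
n = v₁ × v₂ = (0.128, -0.347, 0.465) (taken with n_z > 0).
True dip = arccos(n_z / |n|) = arccos(0.7824) = 38.5°.
Dip direction = azimuth of (n_x, n_y) = atan2(0.128, -0.347) = 160°.

true dip 39°, dip direction 160°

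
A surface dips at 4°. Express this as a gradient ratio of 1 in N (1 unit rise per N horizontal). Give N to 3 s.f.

1 in 14.3

1 : N means tan θ = 1/N, so N = 1/tan 4° = 1/0.0699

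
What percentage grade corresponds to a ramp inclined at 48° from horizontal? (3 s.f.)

grade % = 100 × tan 48° = 100 × 1.1106

111%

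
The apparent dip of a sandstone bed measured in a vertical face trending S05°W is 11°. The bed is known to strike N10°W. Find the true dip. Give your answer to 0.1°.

36.9°

The section is 15° from the strike.
tan(true dip) = tan 11° / sin 15° = 0.7510
δ = arctan(0.7510) = 36.91°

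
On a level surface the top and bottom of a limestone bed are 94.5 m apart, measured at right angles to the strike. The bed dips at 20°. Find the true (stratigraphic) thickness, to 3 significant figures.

32.3 m

True thickness t = w · sin(dip) = 94.5 × sin 20°
t = 94.5 × 0.3420 = 32.321 m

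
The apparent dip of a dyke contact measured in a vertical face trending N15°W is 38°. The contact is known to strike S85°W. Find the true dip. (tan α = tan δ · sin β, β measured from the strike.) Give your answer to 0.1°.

38.4°

The section is 80° from the strike.
tan(true dip) = tan 38° / sin 80° = 0.7933
δ = arctan(0.7933) = 38.43°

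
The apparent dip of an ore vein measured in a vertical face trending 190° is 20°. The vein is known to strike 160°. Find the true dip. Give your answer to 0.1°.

36.1°

β = acute angle between strike 160° and section 190° = 30°.
tan(true dip) = tan 20° / sin 30° = 0.7279
true dip = arctan 0.7279 = 36.05°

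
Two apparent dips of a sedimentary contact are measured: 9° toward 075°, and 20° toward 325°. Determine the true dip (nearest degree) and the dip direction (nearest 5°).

true dip 25°, dip direction 005°

Each apparent-dip line lies in the plane. As unit vectors (x east, y north, z up), v₁ plunges 9°→075° and v₂ plunges 20°→325°.
Cross product v₁ × v₂ gives the pole to the plane: n ∝ (0.033, 0.411, 0.872).
Dip δ = arctan(|n_h|/n_z) = arctan(0.412/0.872) = 25.3°.
Dip direction = azimuth of (n_x, n_y) = atan2(0.033, 0.411) = 5°.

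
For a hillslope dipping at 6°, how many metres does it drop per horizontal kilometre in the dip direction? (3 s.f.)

drop per km = 1000 × tan 6° = 1000 × 0.1051

105 m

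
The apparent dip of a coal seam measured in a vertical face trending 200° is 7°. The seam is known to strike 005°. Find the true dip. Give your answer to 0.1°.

β = acute angle between strike 005° and section 200° = 15°.
tan δ = tan α / sin β = tan 7° / sin 15° = 0.1228 / 0.2588 = 0.4744
δ = arctan(0.4744) = 25.38°

25.4°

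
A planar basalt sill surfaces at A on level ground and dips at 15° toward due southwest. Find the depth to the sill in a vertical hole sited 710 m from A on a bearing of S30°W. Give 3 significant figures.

184 m

The hole lies 15° from the dip direction, so the down-dip offset is 710 × cos 15° = 685.81 m.
Depth = down-dip offset × tan(dip) = 685.81 × tan 15° = 685.81 × 0.2679
Depth = 183.76 m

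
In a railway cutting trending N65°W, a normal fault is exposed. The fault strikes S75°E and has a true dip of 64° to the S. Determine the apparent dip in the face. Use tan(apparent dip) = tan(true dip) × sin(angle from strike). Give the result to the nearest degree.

Angle between strike (S75°E) and section (N65°W): β = 10°.
tan(apparent dip) = tan 64° · sin 10° = 0.3560
apparent dip = arctan 0.3560 = 19.60°

20°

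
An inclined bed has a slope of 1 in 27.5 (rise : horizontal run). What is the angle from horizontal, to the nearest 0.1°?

2.1°

tan θ = 1/27.5 = 0.0364
θ = arctan(0.0364) = 2.08°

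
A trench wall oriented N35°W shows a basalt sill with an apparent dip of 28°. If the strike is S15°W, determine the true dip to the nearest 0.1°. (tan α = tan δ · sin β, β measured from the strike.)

34.8°

The section is 50° from the strike.
tan(true dip) = tan 28° / sin 50° = 0.6941
true dip = arctan 0.6941 = 34.76°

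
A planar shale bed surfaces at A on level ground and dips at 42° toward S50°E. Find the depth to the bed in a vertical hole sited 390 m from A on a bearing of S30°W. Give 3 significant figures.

61.0 m

The hole lies 80° from the dip direction, so the down-dip offset is 390 × cos 80° = 67.72 m.
Depth = down-dip offset × tan(dip) = 67.72 × tan 42° = 67.72 × 0.9004
Depth = 60.98 m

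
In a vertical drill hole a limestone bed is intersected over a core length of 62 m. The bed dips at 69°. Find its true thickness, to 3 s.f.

True thickness t = h · cos(dip) = 62 × cos 69°
t = 62 × 0.3584 = 22.219 m

22.2 m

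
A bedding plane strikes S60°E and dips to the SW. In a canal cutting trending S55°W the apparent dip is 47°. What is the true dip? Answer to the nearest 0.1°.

49.8°

β = acute angle between strike S60°E and section S55°W = 65°.
tan δ = tan α / sin β = tan 47° / sin 65° = 1.0724 / 0.9063 = 1.1832
δ = arctan(1.1832) = 49.80°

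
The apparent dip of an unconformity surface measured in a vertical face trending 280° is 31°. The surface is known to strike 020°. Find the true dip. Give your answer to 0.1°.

β = acute angle between strike 020° and section 280° = 80°.
tan(true dip) = tan 31° / sin 80° = 0.6101
δ = arctan(0.6101) = 31.39°

31.4°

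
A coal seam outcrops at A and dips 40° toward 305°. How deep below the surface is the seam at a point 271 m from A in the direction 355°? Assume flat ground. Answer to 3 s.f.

The hole lies 50° from the dip direction, so the down-dip offset is 271 × cos 50° = 174.20 m.
Depth = down-dip offset × tan(dip) = 174.20 × tan 40° = 174.20 × 0.8391
Depth = 146.17 m

146 m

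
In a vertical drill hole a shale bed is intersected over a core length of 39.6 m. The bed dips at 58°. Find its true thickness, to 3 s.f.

True thickness t = h · cos(dip) = 39.6 × cos 58°
t = 39.6 × 0.5299 = 20.985 m

21.0 m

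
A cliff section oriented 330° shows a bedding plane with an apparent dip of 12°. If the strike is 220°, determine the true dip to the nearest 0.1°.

β = acute angle between strike 220° and section 330° = 70°.
tan(true dip) = tan 12° / sin 70° = 0.2262
true dip = arctan 0.2262 = 12.75°

12.7°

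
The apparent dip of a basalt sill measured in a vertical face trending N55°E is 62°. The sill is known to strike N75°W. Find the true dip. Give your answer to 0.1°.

67.8°

The section is 50° from the strike.
tan(true dip) = tan 62° / sin 50° = 2.4551
δ = arctan(2.4551) = 67.84°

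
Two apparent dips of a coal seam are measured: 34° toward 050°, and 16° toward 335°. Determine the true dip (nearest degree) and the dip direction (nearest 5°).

true dip 34°, dip direction 040°

The two traces are lines in the plane: v₁ = (sin 50°·cos 34°, cos 50°·cos 34°, −sin 34°), v₂ = (sin 335°·cos 16°, cos 335°·cos 16°, −sin 16°).
The plane normal is n = v₁ × v₂ ∝ (0.340, 0.402, 0.770).
True dip = arccos(n_z / |n|) = arccos(0.8252) = 34.4°.
The horizontal component of n points toward azimuth atan2(n_x, n_y) = 40°, the dip direction.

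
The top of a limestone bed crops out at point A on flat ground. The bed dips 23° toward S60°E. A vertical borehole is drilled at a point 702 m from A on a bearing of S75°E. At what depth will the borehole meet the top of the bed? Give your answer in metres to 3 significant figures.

The hole lies 15° from the dip direction, so the down-dip offset is 702 × cos 15° = 678.08 m.
Depth = down-dip offset × tan(dip) = 678.08 × tan 23° = 678.08 × 0.4245
Depth = 287.83 m

288 m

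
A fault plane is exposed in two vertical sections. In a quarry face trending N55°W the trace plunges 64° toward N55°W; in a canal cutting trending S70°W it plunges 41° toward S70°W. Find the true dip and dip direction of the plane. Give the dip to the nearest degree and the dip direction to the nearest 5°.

Represent each trace as a vector plunging at its apparent dip toward its trend (east-north-up frame): v₁ = (-0.359, 0.251, -0.899), v₂ = (-0.709, -0.258, -0.656).
Cross product v₁ × v₂ gives the pole to the plane: n ∝ (-0.397, 0.402, 0.271).
True dip = arccos(n_z / |n|) = arccos(0.4326) = 64.4°.
Dip direction = azimuth of (n_x, n_y) = atan2(-0.397, 0.402) = 315°.

true dip 64°, dip direction 315°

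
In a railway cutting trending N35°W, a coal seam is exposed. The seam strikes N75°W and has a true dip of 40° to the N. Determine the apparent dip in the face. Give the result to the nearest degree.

28°

The strike is N75°W and the section trends N35°W; the acute angle between them is β = 40°.
tan α = tan 40° × sin 40° = 0.8391 × 0.6428 = 0.5394
α = arctan(0.5394) = 28.34°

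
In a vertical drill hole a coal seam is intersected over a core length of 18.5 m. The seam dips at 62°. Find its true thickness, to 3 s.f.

8.69 m

True thickness t = h · cos(dip) = 18.5 × cos 62°
t = 18.5 × 0.4695 = 8.685 m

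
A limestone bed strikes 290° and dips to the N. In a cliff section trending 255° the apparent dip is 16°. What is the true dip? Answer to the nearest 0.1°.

β = acute angle between strike 290° and section 255° = 35°.
tan δ = tan α / sin β = tan 16° / sin 35° = 0.2867 / 0.5736 = 0.4999
δ = arctan(0.4999) = 26.56°

26.6°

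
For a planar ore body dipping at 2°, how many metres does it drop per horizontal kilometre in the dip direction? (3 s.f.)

drop per km = 1000 × tan 2° = 1000 × 0.0349

34.9 m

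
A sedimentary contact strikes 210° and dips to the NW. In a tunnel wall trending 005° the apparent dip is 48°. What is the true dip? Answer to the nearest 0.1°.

69.2°

The section is 25° from the strike.
tan(true dip) = tan 48° / sin 25° = 2.6279
δ = arctan(2.6279) = 69.17°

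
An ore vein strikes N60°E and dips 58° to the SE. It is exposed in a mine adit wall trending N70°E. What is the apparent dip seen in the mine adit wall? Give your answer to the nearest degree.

The section lies 10° from the strike.
tan α = tan 58° × sin 10° = 1.6003 × 0.1736 = 0.2779
α = arctan(0.2779) = 15.53°

16°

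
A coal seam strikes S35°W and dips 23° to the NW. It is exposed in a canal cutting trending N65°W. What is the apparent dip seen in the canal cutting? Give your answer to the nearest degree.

23°

Angle between strike (S35°W) and section (N65°W): β = 80°.
tan α = tan 23° × sin 80° = 0.4245 × 0.9848 = 0.4180
α = arctan(0.4180) = 22.69°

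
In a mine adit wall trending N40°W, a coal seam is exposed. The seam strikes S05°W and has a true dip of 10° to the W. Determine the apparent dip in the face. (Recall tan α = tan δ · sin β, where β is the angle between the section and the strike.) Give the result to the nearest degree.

7°

Angle between strike (S05°W) and section (N40°W): β = 45°.
tan(apparent dip) = tan 10° · sin 45° = 0.1247
α = arctan(0.1247) = 7.11°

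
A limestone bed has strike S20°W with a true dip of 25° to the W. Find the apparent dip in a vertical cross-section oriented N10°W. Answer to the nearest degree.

13°

The strike is S20°W and the section trends N10°W; the acute angle between them is β = 30°.
tan(apparent dip) = tan 25° · sin 30° = 0.2332
apparent dip = arctan 0.2332 = 13.12°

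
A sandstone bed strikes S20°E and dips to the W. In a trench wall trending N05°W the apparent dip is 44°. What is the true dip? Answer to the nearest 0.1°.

75.0°

The section is 15° from the strike.
tan δ = tan α / sin β = tan 44° / sin 15° = 0.9657 / 0.2588 = 3.7311
true dip = arctan 3.7311 = 75.00°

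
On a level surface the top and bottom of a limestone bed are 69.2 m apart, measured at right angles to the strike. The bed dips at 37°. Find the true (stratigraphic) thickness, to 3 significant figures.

True thickness t = w · sin(dip) = 69.2 × sin 37°
t = 69.2 × 0.6018 = 41.646 m

41.6 m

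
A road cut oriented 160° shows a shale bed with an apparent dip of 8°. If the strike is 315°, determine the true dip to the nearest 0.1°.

18.4°

The section is 25° from the strike.
tan(true dip) = tan 8° / sin 25° = 0.3325
δ = arctan(0.3325) = 18.39°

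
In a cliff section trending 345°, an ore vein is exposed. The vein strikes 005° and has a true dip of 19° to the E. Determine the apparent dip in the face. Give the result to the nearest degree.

The section lies 20° from the strike.
tan α = tan 19° × sin 20° = 0.3443 × 0.3420 = 0.1178
apparent dip = arctan 0.1178 = 6.72°

7°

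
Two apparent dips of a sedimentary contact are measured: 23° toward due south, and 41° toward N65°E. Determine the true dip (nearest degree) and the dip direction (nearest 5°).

true dip 51°, dip direction 110°

The two traces are lines in the plane: v₁ = (sin 180°·cos 23°, cos 180°·cos 23°, −sin 23°), v₂ = (sin 65°·cos 41°, cos 65°·cos 41°, −sin 41°).
The plane normal is n = v₁ × v₂ ∝ (0.729, -0.267, 0.630).
True dip = arccos(n_z / |n|) = arccos(0.6301) = 50.9°.
Dip direction = azimuth of (n_x, n_y) = atan2(0.729, -0.267) = 110°.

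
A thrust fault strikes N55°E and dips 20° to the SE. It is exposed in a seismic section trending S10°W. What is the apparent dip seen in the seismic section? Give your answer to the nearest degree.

14°

The section lies 45° from the strike.
tan α = tan 20° × sin 45° = 0.3640 × 0.7071 = 0.2574
apparent dip = arctan 0.2574 = 14.43°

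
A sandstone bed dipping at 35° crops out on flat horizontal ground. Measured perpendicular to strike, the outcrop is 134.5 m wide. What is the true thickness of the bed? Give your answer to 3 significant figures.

True thickness t = w · sin(dip) = 134.5 × sin 35°
t = 134.5 × 0.5736 = 77.146 m

77.1 m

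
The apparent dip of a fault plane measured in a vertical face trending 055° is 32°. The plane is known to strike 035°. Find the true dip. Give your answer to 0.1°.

61.3°

β = acute angle between strike 035° and section 055° = 20°.
tan(true dip) = tan 32° / sin 20° = 1.8270
true dip = arctan 1.8270 = 61.31°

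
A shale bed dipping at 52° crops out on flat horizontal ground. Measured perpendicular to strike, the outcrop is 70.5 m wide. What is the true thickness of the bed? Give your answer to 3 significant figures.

True thickness t = w · sin(dip) = 70.5 × sin 52°
t = 70.5 × 0.7880 = 55.555 m

55.6 m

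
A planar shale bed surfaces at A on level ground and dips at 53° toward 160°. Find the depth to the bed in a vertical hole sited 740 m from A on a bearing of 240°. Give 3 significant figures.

The hole lies 80° from the dip direction, so the down-dip offset is 740 × cos 80° = 128.50 m.
Depth = down-dip offset × tan(dip) = 128.50 × tan 53° = 128.50 × 1.3270
Depth = 170.52 m

171 m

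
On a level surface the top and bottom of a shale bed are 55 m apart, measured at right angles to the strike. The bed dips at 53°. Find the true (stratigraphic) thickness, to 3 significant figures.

True thickness t = w · sin(dip) = 55 × sin 53°
t = 55 × 0.7986 = 43.925 m

43.9 m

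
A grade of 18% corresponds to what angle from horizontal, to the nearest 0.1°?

10.2°

tan θ = 18/100 = 0.1800
θ = arctan(0.1800) = 10.20°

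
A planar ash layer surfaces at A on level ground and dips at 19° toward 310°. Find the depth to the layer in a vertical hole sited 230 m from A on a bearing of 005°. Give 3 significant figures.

45.4 m

The hole lies 55° from the dip direction, so the down-dip offset is 230 × cos 55° = 131.92 m.
Depth = down-dip offset × tan(dip) = 131.92 × tan 19° = 131.92 × 0.3443
Depth = 45.42 m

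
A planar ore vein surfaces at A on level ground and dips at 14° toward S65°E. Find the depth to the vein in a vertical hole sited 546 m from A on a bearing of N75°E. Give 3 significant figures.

The hole lies 40° from the dip direction, so the down-dip offset is 546 × cos 40° = 418.26 m.
Depth = down-dip offset × tan(dip) = 418.26 × tan 14° = 418.26 × 0.2493
Depth = 104.28 m

104 m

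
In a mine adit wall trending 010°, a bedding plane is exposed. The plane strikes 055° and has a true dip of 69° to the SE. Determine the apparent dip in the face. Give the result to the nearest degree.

62°

The section lies 45° from the strike.
tan α = tan 69° × sin 45° = 2.6051 × 0.7071 = 1.8421
α = arctan(1.8421) = 61.50°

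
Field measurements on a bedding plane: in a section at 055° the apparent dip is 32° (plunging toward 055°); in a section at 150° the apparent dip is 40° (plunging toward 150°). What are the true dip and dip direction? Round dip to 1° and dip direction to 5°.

The two traces are lines in the plane: v₁ = (sin 55°·cos 32°, cos 55°·cos 32°, −sin 32°), v₂ = (sin 150°·cos 40°, cos 150°·cos 40°, −sin 40°).
n = v₁ × v₂ = (0.664, -0.244, 0.647) (taken with n_z > 0).
tan δ = √(n_x²+n_y²)/n_z = 0.707/0.647, so δ = 47.5°.
The horizontal component of n points toward azimuth atan2(n_x, n_y) = 110°, the dip direction.

true dip 48°, dip direction 110°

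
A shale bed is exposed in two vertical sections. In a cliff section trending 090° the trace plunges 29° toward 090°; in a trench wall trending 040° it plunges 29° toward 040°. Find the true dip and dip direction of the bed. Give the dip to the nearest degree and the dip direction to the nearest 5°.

Represent each trace as a vector plunging at its apparent dip toward its trend (east-north-up frame): v₁ = (0.875, 0.000, -0.485), v₂ = (0.562, 0.670, -0.485).
n = v₁ × v₂ = (0.325, 0.151, 0.586) (taken with n_z > 0).
Dip δ = arctan(|n_h|/n_z) = arctan(0.358/0.586) = 31.5°.
The horizontal component of n points toward azimuth atan2(n_x, n_y) = 65°, the dip direction.

true dip 31°, dip direction 065°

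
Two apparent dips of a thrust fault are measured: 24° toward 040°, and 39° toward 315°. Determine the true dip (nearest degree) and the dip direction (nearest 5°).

true dip 42°, dip direction 340°

The two traces are lines in the plane: v₁ = (sin 40°·cos 24°, cos 40°·cos 24°, −sin 24°), v₂ = (sin 315°·cos 39°, cos 315°·cos 39°, −sin 39°).
The plane normal is n = v₁ × v₂ ∝ (-0.217, 0.593, 0.707).
Dip δ = arctan(|n_h|/n_z) = arctan(0.631/0.707) = 41.8°.
Dip direction = atan2(-0.217, 0.593) = 340° (azimuth of n's horizontal projection).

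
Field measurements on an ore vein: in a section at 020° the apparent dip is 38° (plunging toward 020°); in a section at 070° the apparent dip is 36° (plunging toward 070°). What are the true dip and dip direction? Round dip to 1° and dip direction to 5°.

The two traces are lines in the plane: v₁ = (sin 20°·cos 38°, cos 20°·cos 38°, −sin 38°), v₂ = (sin 70°·cos 36°, cos 70°·cos 36°, −sin 36°).
The plane normal is n = v₁ × v₂ ∝ (0.265, 0.310, 0.488).
True dip = arccos(n_z / |n|) = arccos(0.7678) = 39.8°.
The horizontal component of n points toward azimuth atan2(n_x, n_y) = 41°, the dip direction.

true dip 40°, dip direction 040°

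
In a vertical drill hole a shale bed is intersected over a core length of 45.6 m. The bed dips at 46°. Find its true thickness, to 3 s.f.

31.7 m

True thickness t = h · cos(dip) = 45.6 × cos 46°
t = 45.6 × 0.6947 = 31.676 m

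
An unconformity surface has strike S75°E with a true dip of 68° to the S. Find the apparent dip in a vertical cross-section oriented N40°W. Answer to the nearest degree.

Angle between strike (S75°E) and section (N40°W): β = 35°.
tan(apparent dip) = tan 68° · sin 35° = 1.4197
α = arctan(1.4197) = 54.84°

55°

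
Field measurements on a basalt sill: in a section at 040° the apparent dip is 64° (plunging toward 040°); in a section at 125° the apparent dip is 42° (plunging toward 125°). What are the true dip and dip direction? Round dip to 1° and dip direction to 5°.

Represent each trace as a vector plunging at its apparent dip toward its trend (east-north-up frame): v₁ = (0.282, 0.336, -0.899), v₂ = (0.609, -0.426, -0.669).
The plane normal is n = v₁ × v₂ ∝ (0.608, 0.359, 0.325).
Dip δ = arctan(|n_h|/n_z) = arctan(0.706/0.325) = 65.3°.
The horizontal component of n points toward azimuth atan2(n_x, n_y) = 59°, the dip direction.

true dip 65°, dip direction 060°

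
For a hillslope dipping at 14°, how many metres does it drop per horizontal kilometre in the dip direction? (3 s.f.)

249 m

drop per km = 1000 × tan 14° = 1000 × 0.2493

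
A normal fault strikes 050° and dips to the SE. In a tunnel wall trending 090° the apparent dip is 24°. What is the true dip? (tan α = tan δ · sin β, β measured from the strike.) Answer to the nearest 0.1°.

34.7°

The section is 40° from the strike.
tan δ = tan α / sin β = tan 24° / sin 40° = 0.4452 / 0.6428 = 0.6927
true dip = arctan 0.6927 = 34.71°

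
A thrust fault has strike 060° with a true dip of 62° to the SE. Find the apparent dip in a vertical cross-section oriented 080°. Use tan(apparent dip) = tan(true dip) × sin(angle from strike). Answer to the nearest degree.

33°

The section lies 20° from the strike.
tan α = tan 62° × sin 20° = 1.8807 × 0.3420 = 0.6432
α = arctan(0.6432) = 32.75°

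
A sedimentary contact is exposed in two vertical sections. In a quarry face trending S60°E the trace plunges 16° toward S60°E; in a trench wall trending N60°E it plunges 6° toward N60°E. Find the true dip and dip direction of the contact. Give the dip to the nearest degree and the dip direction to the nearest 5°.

true dip 16°, dip direction 130°

The two traces are lines in the plane: v₁ = (sin 120°·cos 16°, cos 120°·cos 16°, −sin 16°), v₂ = (sin 60°·cos 6°, cos 60°·cos 6°, −sin 6°).
The plane normal is n = v₁ × v₂ ∝ (0.187, -0.150, 0.828).
Dip δ = arctan(|n_h|/n_z) = arctan(0.240/0.828) = 16.2°.
The horizontal component of n points toward azimuth atan2(n_x, n_y) = 129°, the dip direction.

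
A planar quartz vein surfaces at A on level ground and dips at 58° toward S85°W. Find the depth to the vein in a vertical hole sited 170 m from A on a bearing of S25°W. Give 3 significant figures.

136 m

The hole lies 60° from the dip direction, so the down-dip offset is 170 × cos 60° = 85.00 m.
Depth = down-dip offset × tan(dip) = 85.00 × tan 58° = 85.00 × 1.6003
Depth = 136.03 m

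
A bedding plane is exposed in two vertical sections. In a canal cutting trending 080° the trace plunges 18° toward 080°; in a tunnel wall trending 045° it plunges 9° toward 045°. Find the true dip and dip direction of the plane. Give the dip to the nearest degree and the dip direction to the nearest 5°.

Represent each trace as a vector plunging at its apparent dip toward its trend (east-north-up frame): v₁ = (0.937, 0.165, -0.309), v₂ = (0.698, 0.698, -0.156).
Cross product v₁ × v₂ gives the pole to the plane: n ∝ (0.190, -0.069, 0.539).
True dip = arccos(n_z / |n|) = arccos(0.9362) = 20.6°.
Dip direction = azimuth of (n_x, n_y) = atan2(0.190, -0.069) = 110°.

true dip 21°, dip direction 110°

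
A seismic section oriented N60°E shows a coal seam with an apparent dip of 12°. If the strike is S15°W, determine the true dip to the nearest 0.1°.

16.7°

β = acute angle between strike S15°W and section N60°E = 45°.
tan(true dip) = tan 12° / sin 45° = 0.3006
true dip = arctan 0.3006 = 16.73°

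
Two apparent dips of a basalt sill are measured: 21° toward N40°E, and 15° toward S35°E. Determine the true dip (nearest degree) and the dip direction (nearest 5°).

Represent each trace as a vector plunging at its apparent dip toward its trend (east-north-up frame): v₁ = (0.600, 0.715, -0.358), v₂ = (0.554, -0.791, -0.259).
Cross product v₁ × v₂ gives the pole to the plane: n ∝ (0.469, 0.043, 0.871).
tan δ = √(n_x²+n_y²)/n_z = 0.471/0.871, so δ = 28.4°.
Dip direction = atan2(0.469, 0.043) = 85° (azimuth of n's horizontal projection).

true dip 28°, dip direction 085°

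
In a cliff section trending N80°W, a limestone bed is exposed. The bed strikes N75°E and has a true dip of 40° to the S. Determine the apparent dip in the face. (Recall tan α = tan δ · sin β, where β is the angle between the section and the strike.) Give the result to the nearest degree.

Angle between strike (N75°E) and section (N80°W): β = 25°.
tan(apparent dip) = tan 40° · sin 25° = 0.3546
α = arctan(0.3546) = 19.53°

20°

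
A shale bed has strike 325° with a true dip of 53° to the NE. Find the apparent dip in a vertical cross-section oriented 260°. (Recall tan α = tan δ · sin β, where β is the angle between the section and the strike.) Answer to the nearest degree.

50°

The section lies 65° from the strike.
tan α = tan 53° × sin 65° = 1.3270 × 0.9063 = 1.2027
apparent dip = arctan 1.2027 = 50.26°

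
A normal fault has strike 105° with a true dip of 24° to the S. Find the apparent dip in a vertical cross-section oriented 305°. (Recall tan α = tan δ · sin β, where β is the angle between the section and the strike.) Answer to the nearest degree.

9°

The section lies 20° from the strike.
tan(apparent dip) = tan 24° · sin 20° = 0.1523
apparent dip = arctan 0.1523 = 8.66°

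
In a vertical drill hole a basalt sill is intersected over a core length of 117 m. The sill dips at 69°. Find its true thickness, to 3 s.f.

True thickness t = h · cos(dip) = 117 × cos 69°
t = 117 × 0.3584 = 41.929 m

41.9 m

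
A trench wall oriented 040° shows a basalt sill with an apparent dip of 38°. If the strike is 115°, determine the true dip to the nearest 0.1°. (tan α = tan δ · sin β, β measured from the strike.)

39.0°

β = acute angle between strike 115° and section 040° = 75°.
tan δ = tan α / sin β = tan 38° / sin 75° = 0.7813 / 0.9659 = 0.8088
δ = arctan(0.8088) = 38.97°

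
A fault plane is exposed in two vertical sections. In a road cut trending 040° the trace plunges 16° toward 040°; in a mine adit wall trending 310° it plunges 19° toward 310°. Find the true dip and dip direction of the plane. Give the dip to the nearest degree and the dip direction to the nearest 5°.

true dip 24°, dip direction 350°

The two traces are lines in the plane: v₁ = (sin 40°·cos 16°, cos 40°·cos 16°, −sin 16°), v₂ = (sin 310°·cos 19°, cos 310°·cos 19°, −sin 19°).
n = v₁ × v₂ = (-0.072, 0.401, 0.909) (taken with n_z > 0).
True dip = arccos(n_z / |n|) = arccos(0.9126) = 24.1°.
Dip direction = atan2(-0.072, 0.401) = 350° (azimuth of n's horizontal projection).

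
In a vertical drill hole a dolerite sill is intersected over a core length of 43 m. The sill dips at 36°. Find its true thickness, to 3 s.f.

True thickness t = h · cos(dip) = 43 × cos 36°
t = 43 × 0.8090 = 34.788 m

34.8 m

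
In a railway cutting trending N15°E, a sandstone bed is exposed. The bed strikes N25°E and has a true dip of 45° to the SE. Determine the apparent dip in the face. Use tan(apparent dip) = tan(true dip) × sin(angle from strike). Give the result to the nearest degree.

10°

Angle between strike (N25°E) and section (N15°E): β = 10°.
tan α = tan 45° × sin 10° = 1.0000 × 0.1736 = 0.1736
α = arctan(0.1736) = 9.85°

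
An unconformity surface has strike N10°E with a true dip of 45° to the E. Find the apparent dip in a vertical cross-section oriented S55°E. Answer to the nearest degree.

The section lies 65° from the strike.
tan α = tan 45° × sin 65° = 1.0000 × 0.9063 = 0.9063
α = arctan(0.9063) = 42.19°

42°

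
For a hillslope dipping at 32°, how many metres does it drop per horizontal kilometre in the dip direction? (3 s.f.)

625 m

drop per km = 1000 × tan 32° = 1000 × 0.6249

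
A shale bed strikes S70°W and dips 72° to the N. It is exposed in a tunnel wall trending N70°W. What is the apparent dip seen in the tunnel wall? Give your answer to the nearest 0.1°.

63.2°

Angle between strike (S70°W) and section (N70°W): β = 40°.
tan α = tan 72° × sin 40° = 3.0777 × 0.6428 = 1.9783
α = arctan(1.9783) = 63.18°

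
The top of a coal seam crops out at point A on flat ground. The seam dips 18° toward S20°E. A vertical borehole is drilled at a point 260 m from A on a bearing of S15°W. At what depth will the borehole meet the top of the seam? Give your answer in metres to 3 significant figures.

The hole lies 35° from the dip direction, so the down-dip offset is 260 × cos 35° = 212.98 m.
Depth = down-dip offset × tan(dip) = 212.98 × tan 18° = 212.98 × 0.3249
Depth = 69.20 m

69.2 m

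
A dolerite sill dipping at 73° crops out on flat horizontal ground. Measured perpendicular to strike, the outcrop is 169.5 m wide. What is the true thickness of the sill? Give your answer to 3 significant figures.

162 m

True thickness t = w · sin(dip) = 169.5 × sin 73°
t = 169.5 × 0.9563 = 162.094 m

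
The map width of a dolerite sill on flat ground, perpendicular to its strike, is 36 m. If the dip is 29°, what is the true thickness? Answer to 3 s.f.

True thickness t = w · sin(dip) = 36 × sin 29°
t = 36 × 0.4848 = 17.453 m

17.5 m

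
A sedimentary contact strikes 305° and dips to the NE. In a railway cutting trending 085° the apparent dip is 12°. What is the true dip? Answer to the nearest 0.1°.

18.3°

The section is 40° from the strike.
tan(true dip) = tan 12° / sin 40° = 0.3307
true dip = arctan 0.3307 = 18.30°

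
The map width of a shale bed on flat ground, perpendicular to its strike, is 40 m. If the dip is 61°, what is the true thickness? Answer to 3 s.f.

True thickness t = w · sin(dip) = 40 × sin 61°
t = 40 × 0.8746 = 34.985 m

35.0 m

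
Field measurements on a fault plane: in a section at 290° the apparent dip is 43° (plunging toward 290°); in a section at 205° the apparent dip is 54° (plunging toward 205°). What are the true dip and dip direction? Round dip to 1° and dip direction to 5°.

Each apparent-dip line lies in the plane. As unit vectors (x east, y north, z up), v₁ plunges 43°→290° and v₂ plunges 54°→205°.
Cross product v₁ × v₂ gives the pole to the plane: n ∝ (-0.566, -0.387, 0.428).
Dip δ = arctan(|n_h|/n_z) = arctan(0.685/0.428) = 58.0°.
Dip direction = azimuth of (n_x, n_y) = atan2(-0.566, -0.387) = 236°.

true dip 58°, dip direction 235°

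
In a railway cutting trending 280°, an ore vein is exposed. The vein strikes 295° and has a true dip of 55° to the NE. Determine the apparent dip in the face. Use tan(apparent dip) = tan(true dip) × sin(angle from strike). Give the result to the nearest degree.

20°

The strike is 295° and the section trends 280°; the acute angle between them is β = 15°.
tan(apparent dip) = tan 55° · sin 15° = 0.3696
α = arctan(0.3696) = 20.29°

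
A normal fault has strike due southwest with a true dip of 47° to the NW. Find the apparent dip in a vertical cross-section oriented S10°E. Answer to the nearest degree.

41°

The strike is due southwest and the section trends S10°E; the acute angle between them is β = 55°.
tan α = tan 47° × sin 55° = 1.0724 × 0.8192 = 0.8784
α = arctan(0.8784) = 41.30°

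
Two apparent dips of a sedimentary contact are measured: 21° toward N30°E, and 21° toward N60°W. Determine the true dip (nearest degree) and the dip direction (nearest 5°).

Each apparent-dip line lies in the plane. As unit vectors (x east, y north, z up), v₁ plunges 21°→N30°E and v₂ plunges 21°→N60°W.
The plane normal is n = v₁ × v₂ ∝ (-0.122, 0.457, 0.872).
tan δ = √(n_x²+n_y²)/n_z = 0.473/0.872, so δ = 28.5°.
The horizontal component of n points toward azimuth atan2(n_x, n_y) = 345°, the dip direction.

true dip 28°, dip direction 345°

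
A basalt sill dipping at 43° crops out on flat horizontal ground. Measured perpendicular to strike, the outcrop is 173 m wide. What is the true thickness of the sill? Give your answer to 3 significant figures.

118 m

True thickness t = w · sin(dip) = 173 × sin 43°
t = 173 × 0.6820 = 117.986 m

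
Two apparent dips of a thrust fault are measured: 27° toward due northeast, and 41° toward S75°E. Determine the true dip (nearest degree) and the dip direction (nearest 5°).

Represent each trace as a vector plunging at its apparent dip toward its trend (east-north-up frame): v₁ = (0.630, 0.630, -0.454), v₂ = (0.729, -0.195, -0.656).
Cross product v₁ × v₂ gives the pole to the plane: n ∝ (0.502, -0.082, 0.582).
True dip = arccos(n_z / |n|) = arccos(0.7531) = 41.1°.
Dip direction = atan2(0.502, -0.082) = 99° (azimuth of n's horizontal projection).

true dip 41°, dip direction 100°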